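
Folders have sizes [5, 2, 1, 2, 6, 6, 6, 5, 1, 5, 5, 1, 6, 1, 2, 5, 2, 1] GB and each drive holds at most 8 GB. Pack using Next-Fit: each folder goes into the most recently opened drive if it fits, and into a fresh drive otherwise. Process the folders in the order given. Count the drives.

drive 1: place 5 GB, 3 GB left
drive 1: place 2 GB, 1 GB left
drive 1: place 1 GB, 0 GB left
drive 2: place 2 GB, 6 GB left
drive 2: place 6 GB, 0 GB left
drive 3: place 6 GB, 2 GB left
drive 4: place 6 GB, 2 GB left
drive 5: place 5 GB, 3 GB left
drive 5: place 1 GB, 2 GB left
drive 6: place 5 GB, 3 GB left
drive 7: place 5 GB, 3 GB left
drive 7: place 1 GB, 2 GB left
drive 8: place 6 GB, 2 GB left
drive 8: place 1 GB, 1 GB left
drive 9: place 2 GB, 6 GB left
drive 9: place 5 GB, 1 GB left
drive 10: place 2 GB, 6 GB left
drive 10: place 1 GB, 5 GB left

10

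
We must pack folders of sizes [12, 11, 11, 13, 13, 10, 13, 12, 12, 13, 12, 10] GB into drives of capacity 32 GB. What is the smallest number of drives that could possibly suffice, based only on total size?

Total size = 12 + 11 + 11 + 13 + 13 + 10 + 13 + 12 + 12 + 13 + 12 + 10 = 142 GB.
⌈142 / 32⌉ = 5.

5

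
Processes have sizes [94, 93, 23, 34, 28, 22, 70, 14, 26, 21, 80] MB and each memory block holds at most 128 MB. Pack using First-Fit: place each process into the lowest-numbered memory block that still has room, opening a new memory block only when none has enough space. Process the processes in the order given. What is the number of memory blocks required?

Put 94 MB in memory block 1; 34 MB remain.
Put 93 MB in memory block 2; 35 MB remain.
Put 23 MB in memory block 1; 11 MB remain.
Put 34 MB in memory block 2; 1 MB remain.
Put 28 MB in memory block 3; 100 MB remain.
Put 22 MB in memory block 3; 78 MB remain.
Put 70 MB in memory block 3; 8 MB remain.
Put 14 MB in memory block 4; 114 MB remain.
Put 26 MB in memory block 4; 88 MB remain.
Put 21 MB in memory block 4; 67 MB remain.
Put 80 MB in memory block 5; 48 MB remain.
Final memory blocks: [94,23] [93,34] [28,22,70] [14,26,21] [80].

5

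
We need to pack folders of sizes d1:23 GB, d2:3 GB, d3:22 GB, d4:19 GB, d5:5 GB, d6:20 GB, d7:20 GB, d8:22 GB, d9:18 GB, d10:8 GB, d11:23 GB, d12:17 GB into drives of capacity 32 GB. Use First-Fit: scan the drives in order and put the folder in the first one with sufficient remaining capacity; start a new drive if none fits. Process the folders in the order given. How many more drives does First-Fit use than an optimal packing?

0

First-Fit: [23,3,5] [22,8] [19] [20] [20] [22] [18] [23] [17] → 9 drives.
9 folders exceed 16 GB (half the capacity), and no two of those can share a drive, so at least 9 drives are needed.
So 9 is already optimal.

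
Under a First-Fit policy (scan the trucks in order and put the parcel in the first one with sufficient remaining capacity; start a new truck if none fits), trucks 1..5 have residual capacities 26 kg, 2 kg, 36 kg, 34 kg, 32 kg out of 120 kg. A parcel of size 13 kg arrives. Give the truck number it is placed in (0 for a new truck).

Trucks with room: truck 1 (26 kg), truck 3 (36 kg), truck 4 (34 kg), truck 5 (32 kg).
The first with room is truck 1.

1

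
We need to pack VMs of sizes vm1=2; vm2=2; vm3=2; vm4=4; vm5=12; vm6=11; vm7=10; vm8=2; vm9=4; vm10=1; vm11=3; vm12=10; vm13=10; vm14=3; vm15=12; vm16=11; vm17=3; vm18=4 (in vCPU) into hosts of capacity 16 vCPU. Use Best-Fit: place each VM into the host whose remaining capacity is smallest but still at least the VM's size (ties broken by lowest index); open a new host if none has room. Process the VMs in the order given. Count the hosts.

8 hosts

Put vm1 (2 vCPU) in host 1; 14 vCPU remain.
Put vm2 (2 vCPU) in host 1; 12 vCPU remain.
Put vm3 (2 vCPU) in host 1; 10 vCPU remain.
Put vm4 (4 vCPU) in host 1; 6 vCPU remain.
Put vm5 (12 vCPU) in host 2; 4 vCPU remain.
Put vm6 (11 vCPU) in host 3; 5 vCPU remain.
Put vm7 (10 vCPU) in host 4; 6 vCPU remain.
Put vm8 (2 vCPU) in host 2; 2 vCPU remain.
Put vm9 (4 vCPU) in host 3; 1 vCPU remain.
Put vm10 (1 vCPU) in host 3; 0 vCPU remain.
Put vm11 (3 vCPU) in host 1; 3 vCPU remain.
Put vm12 (10 vCPU) in host 5; 6 vCPU remain.
Put vm13 (10 vCPU) in host 6; 6 vCPU remain.
Put vm14 (3 vCPU) in host 1; 0 vCPU remain.
Put vm15 (12 vCPU) in host 7; 4 vCPU remain.
Put vm16 (11 vCPU) in host 8; 5 vCPU remain.
Put vm17 (3 vCPU) in host 7; 1 vCPU remain.
Put vm18 (4 vCPU) in host 8; 1 vCPU remain.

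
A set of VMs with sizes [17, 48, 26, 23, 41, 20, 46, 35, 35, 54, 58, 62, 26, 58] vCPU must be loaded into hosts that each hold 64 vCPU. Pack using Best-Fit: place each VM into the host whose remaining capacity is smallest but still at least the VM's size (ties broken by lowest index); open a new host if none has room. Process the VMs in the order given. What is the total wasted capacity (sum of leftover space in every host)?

91

host 1: place 17 vCPU, 47 vCPU left
host 2: place 48 vCPU, 16 vCPU left
host 1: place 26 vCPU, 21 vCPU left
host 3: place 23 vCPU, 41 vCPU left
host 3: place 41 vCPU, 0 vCPU left
host 1: place 20 vCPU, 1 vCPU left
host 4: place 46 vCPU, 18 vCPU left
host 5: place 35 vCPU, 29 vCPU left
host 6: place 35 vCPU, 29 vCPU left
host 7: place 54 vCPU, 10 vCPU left
host 8: place 58 vCPU, 6 vCPU left
host 9: place 62 vCPU, 2 vCPU left
host 5: place 26 vCPU, 3 vCPU left
host 10: place 58 vCPU, 6 vCPU left
10 hosts × 64 vCPU = 640 vCPU; used 549 vCPU; unused 91 vCPU.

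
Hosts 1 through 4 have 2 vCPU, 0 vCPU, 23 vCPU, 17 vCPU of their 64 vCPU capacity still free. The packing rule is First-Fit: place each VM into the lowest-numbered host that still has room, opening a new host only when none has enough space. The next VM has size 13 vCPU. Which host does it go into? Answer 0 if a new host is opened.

Hosts with room: host 3 (23 vCPU), host 4 (17 vCPU).
The first with room is host 3.

3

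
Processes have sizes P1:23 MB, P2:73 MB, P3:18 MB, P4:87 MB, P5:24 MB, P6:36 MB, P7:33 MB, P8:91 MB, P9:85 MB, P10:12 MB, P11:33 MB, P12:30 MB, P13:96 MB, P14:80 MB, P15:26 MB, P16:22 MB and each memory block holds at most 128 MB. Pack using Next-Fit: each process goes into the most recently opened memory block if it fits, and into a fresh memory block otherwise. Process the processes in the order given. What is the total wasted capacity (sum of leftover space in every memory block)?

255

P1 (23 MB) → memory block 1 (remaining 105 MB)
P2 (73 MB) → memory block 1 (remaining 32 MB)
P3 (18 MB) → memory block 1 (remaining 14 MB)
P4 (87 MB) → memory block 2 (remaining 41 MB)
P5 (24 MB) → memory block 2 (remaining 17 MB)
P6 (36 MB) → memory block 3 (remaining 92 MB)
P7 (33 MB) → memory block 3 (remaining 59 MB)
P8 (91 MB) → memory block 4 (remaining 37 MB)
P9 (85 MB) → memory block 5 (remaining 43 MB)
P10 (12 MB) → memory block 5 (remaining 31 MB)
P11 (33 MB) → memory block 6 (remaining 95 MB)
P12 (30 MB) → memory block 6 (remaining 65 MB)
P13 (96 MB) → memory block 7 (remaining 32 MB)
P14 (80 MB) → memory block 8 (remaining 48 MB)
P15 (26 MB) → memory block 8 (remaining 22 MB)
P16 (22 MB) → memory block 8 (remaining 0 MB)
8 memory blocks × 128 MB = 1024 MB; used 769 MB; unused 255 MB.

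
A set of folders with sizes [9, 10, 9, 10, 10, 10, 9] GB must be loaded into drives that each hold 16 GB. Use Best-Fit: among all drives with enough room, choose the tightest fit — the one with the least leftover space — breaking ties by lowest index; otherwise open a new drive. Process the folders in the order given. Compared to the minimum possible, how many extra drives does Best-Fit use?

0

Best-Fit: [9] [10] [9] [10] [10] [10] [9] → 7 drives.
7 folders exceed 8 GB (half the capacity), and no two of those can share a drive, so at least 7 drives are needed.
So 7 is already optimal.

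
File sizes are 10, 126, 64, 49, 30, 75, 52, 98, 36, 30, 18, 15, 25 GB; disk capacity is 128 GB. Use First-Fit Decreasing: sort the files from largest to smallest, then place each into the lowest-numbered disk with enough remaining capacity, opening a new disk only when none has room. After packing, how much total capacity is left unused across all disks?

Sorted descending: 126, 98, 75, 64, 52, 49, 36, 30, 30, 25, 18, 15, 10.
126 GB → disk 1 (remaining 2 GB)
98 GB → disk 2 (remaining 30 GB)
75 GB → disk 3 (remaining 53 GB)
64 GB → disk 4 (remaining 64 GB)
52 GB → disk 3 (remaining 1 GB)
49 GB → disk 4 (remaining 15 GB)
36 GB → disk 5 (remaining 92 GB)
30 GB → disk 2 (remaining 0 GB)
30 GB → disk 5 (remaining 62 GB)
25 GB → disk 5 (remaining 37 GB)
18 GB → disk 5 (remaining 19 GB)
15 GB → disk 4 (remaining 0 GB)
10 GB → disk 5 (remaining 9 GB)
5 disks × 128 GB = 640 GB; used 628 GB; unused 12 GB.

12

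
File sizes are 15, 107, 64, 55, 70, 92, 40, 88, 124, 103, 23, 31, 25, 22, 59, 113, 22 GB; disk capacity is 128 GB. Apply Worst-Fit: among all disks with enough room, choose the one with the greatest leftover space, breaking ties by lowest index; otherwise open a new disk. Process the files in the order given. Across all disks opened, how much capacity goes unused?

99

15 GB → disk 1 (remaining 113 GB)
107 GB → disk 1 (remaining 6 GB)
64 GB → disk 2 (remaining 64 GB)
55 GB → disk 2 (remaining 9 GB)
70 GB → disk 3 (remaining 58 GB)
92 GB → disk 4 (remaining 36 GB)
40 GB → disk 3 (remaining 18 GB)
88 GB → disk 5 (remaining 40 GB)
124 GB → disk 6 (remaining 4 GB)
103 GB → disk 7 (remaining 25 GB)
23 GB → disk 5 (remaining 17 GB)
31 GB → disk 4 (remaining 5 GB)
25 GB → disk 7 (remaining 0 GB)
22 GB → disk 8 (remaining 106 GB)
59 GB → disk 8 (remaining 47 GB)
113 GB → disk 9 (remaining 15 GB)
22 GB → disk 8 (remaining 25 GB)
9 disks × 128 GB = 1152 GB; used 1053 GB; unused 99 GB.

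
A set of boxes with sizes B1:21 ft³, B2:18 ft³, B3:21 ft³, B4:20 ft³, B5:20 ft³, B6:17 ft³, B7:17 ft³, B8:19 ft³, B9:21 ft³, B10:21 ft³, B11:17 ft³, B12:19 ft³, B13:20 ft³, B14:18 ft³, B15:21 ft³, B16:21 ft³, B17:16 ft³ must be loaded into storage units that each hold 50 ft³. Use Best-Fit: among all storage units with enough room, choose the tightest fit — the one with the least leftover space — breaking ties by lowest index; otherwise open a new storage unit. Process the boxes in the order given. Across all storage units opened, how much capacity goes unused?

B1 (21 ft³) → storage unit 1 (remaining 29 ft³)
B2 (18 ft³) → storage unit 1 (remaining 11 ft³)
B3 (21 ft³) → storage unit 2 (remaining 29 ft³)
B4 (20 ft³) → storage unit 2 (remaining 9 ft³)
B5 (20 ft³) → storage unit 3 (remaining 30 ft³)
B6 (17 ft³) → storage unit 3 (remaining 13 ft³)
B7 (17 ft³) → storage unit 4 (remaining 33 ft³)
B8 (19 ft³) → storage unit 4 (remaining 14 ft³)
B9 (21 ft³) → storage unit 5 (remaining 29 ft³)
B10 (21 ft³) → storage unit 5 (remaining 8 ft³)
B11 (17 ft³) → storage unit 6 (remaining 33 ft³)
B12 (19 ft³) → storage unit 6 (remaining 14 ft³)
B13 (20 ft³) → storage unit 7 (remaining 30 ft³)
B14 (18 ft³) → storage unit 7 (remaining 12 ft³)
B15 (21 ft³) → storage unit 8 (remaining 29 ft³)
B16 (21 ft³) → storage unit 8 (remaining 8 ft³)
B17 (16 ft³) → storage unit 9 (remaining 34 ft³)
9 storage units × 50 ft³ = 450 ft³; used 327 ft³; unused 123 ft³.

123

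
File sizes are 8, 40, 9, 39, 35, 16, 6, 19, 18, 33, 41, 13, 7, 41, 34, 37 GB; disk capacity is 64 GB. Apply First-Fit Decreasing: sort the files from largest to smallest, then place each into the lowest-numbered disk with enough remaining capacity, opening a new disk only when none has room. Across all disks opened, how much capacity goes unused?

116

Sorted descending: 41, 41, 40, 39, 37, 35, 34, 33, 19, 18, 16, 13, 9, 8, 7, 6.
41 GB → disk 1 (remaining 23 GB)
41 GB → disk 2 (remaining 23 GB)
40 GB → disk 3 (remaining 24 GB)
39 GB → disk 4 (remaining 25 GB)
37 GB → disk 5 (remaining 27 GB)
35 GB → disk 6 (remaining 29 GB)
34 GB → disk 7 (remaining 30 GB)
33 GB → disk 8 (remaining 31 GB)
19 GB → disk 1 (remaining 4 GB)
18 GB → disk 2 (remaining 5 GB)
16 GB → disk 3 (remaining 8 GB)
13 GB → disk 4 (remaining 12 GB)
9 GB → disk 4 (remaining 3 GB)
8 GB → disk 3 (remaining 0 GB)
7 GB → disk 5 (remaining 20 GB)
6 GB → disk 5 (remaining 14 GB)
8 disks × 64 GB = 512 GB; used 396 GB; unused 116 GB.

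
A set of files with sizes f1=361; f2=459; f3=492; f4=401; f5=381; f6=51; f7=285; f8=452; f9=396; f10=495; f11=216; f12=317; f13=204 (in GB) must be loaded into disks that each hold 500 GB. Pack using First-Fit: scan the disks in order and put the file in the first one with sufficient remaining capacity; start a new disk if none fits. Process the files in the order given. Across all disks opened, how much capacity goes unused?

990

Put f1 (361 GB) in disk 1; 139 GB remain.
Put f2 (459 GB) in disk 2; 41 GB remain.
Put f3 (492 GB) in disk 3; 8 GB remain.
Put f4 (401 GB) in disk 4; 99 GB remain.
Put f5 (381 GB) in disk 5; 119 GB remain.
Put f6 (51 GB) in disk 1; 88 GB remain.
Put f7 (285 GB) in disk 6; 215 GB remain.
Put f8 (452 GB) in disk 7; 48 GB remain.
Put f9 (396 GB) in disk 8; 104 GB remain.
Put f10 (495 GB) in disk 9; 5 GB remain.
Put f11 (216 GB) in disk 10; 284 GB remain.
Put f12 (317 GB) in disk 11; 183 GB remain.
Put f13 (204 GB) in disk 6; 11 GB remain.
11 disks × 500 GB = 5500 GB; used 4510 GB; unused 990 GB.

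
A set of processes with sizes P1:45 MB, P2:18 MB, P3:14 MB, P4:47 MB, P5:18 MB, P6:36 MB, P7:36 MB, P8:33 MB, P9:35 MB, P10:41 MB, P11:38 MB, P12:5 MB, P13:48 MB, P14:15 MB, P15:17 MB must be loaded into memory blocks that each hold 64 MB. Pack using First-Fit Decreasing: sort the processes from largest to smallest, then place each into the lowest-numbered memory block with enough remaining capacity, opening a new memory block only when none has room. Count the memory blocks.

9

Sorted descending: 48, 47, 45, 41, 38, 36, 36, 35, 33, 18, 18, 17, 15, 14, 5.
48 MB → memory block 1 (remaining 16 MB)
47 MB → memory block 2 (remaining 17 MB)
45 MB → memory block 3 (remaining 19 MB)
41 MB → memory block 4 (remaining 23 MB)
38 MB → memory block 5 (remaining 26 MB)
36 MB → memory block 6 (remaining 28 MB)
36 MB → memory block 7 (remaining 28 MB)
35 MB → memory block 8 (remaining 29 MB)
33 MB → memory block 9 (remaining 31 MB)
18 MB → memory block 3 (remaining 1 MB)
18 MB → memory block 4 (remaining 5 MB)
17 MB → memory block 2 (remaining 0 MB)
15 MB → memory block 1 (remaining 1 MB)
14 MB → memory block 5 (remaining 12 MB)
5 MB → memory block 4 (remaining 0 MB)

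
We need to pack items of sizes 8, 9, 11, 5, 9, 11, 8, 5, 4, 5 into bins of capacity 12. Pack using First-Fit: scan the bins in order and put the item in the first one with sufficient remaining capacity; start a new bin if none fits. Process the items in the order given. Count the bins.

8 bins

bin 1: place 8, 4 left
bin 2: place 9, 3 left
bin 3: place 11, 1 left
bin 4: place 5, 7 left
bin 5: place 9, 3 left
bin 6: place 11, 1 left
bin 7: place 8, 4 left
bin 4: place 5, 2 left
bin 1: place 4, 0 left
bin 8: place 5, 7 left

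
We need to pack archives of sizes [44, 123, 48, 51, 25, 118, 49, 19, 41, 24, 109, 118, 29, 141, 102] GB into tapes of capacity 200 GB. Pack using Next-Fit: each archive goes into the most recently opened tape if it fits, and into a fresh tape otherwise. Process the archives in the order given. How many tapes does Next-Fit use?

44 GB → tape 1 (remaining 156 GB)
123 GB → tape 1 (remaining 33 GB)
48 GB → tape 2 (remaining 152 GB)
51 GB → tape 2 (remaining 101 GB)
25 GB → tape 2 (remaining 76 GB)
118 GB → tape 3 (remaining 82 GB)
49 GB → tape 3 (remaining 33 GB)
19 GB → tape 3 (remaining 14 GB)
41 GB → tape 4 (remaining 159 GB)
24 GB → tape 4 (remaining 135 GB)
109 GB → tape 4 (remaining 26 GB)
118 GB → tape 5 (remaining 82 GB)
29 GB → tape 5 (remaining 53 GB)
141 GB → tape 6 (remaining 59 GB)
102 GB → tape 7 (remaining 98 GB)

7 tapes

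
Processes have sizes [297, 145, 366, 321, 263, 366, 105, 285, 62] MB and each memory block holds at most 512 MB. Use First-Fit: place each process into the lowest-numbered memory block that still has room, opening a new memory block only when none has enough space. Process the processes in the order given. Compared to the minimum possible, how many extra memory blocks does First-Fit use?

First-Fit: [297,145,62] [366,105] [321] [263] [366] [285] → 6 memory blocks.
6 processes exceed 256 MB (half the capacity), and no two of those can share a memory block, so at least 6 memory blocks are needed.
So 6 is already optimal.

0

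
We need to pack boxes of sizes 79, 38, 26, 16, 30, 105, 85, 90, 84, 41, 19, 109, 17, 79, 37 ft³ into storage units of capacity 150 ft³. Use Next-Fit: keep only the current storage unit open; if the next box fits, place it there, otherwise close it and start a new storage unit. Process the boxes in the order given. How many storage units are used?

storage unit 1: place 79 ft³, 71 ft³ left
storage unit 1: place 38 ft³, 33 ft³ left
storage unit 1: place 26 ft³, 7 ft³ left
storage unit 2: place 16 ft³, 134 ft³ left
storage unit 2: place 30 ft³, 104 ft³ left
storage unit 3: place 105 ft³, 45 ft³ left
storage unit 4: place 85 ft³, 65 ft³ left
storage unit 5: place 90 ft³, 60 ft³ left
storage unit 6: place 84 ft³, 66 ft³ left
storage unit 6: place 41 ft³, 25 ft³ left
storage unit 6: place 19 ft³, 6 ft³ left
storage unit 7: place 109 ft³, 41 ft³ left
storage unit 7: place 17 ft³, 24 ft³ left
storage unit 8: place 79 ft³, 71 ft³ left
storage unit 8: place 37 ft³, 34 ft³ left

8 storage units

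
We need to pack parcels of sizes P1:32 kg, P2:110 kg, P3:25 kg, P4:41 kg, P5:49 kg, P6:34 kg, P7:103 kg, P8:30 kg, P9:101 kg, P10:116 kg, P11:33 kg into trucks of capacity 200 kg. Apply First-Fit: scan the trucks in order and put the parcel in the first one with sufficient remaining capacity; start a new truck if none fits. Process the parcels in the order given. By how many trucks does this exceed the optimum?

1

First-Fit: [32,110,25,30] [41,49,34,33] [103] [101] [116] → 5 trucks.
Total size 674 kg; any packing needs at least ⌈674/200⌉ = 4 trucks.
An optimal packing achieves that bound: [116,49,34] [110,41,33] [103,32,30,25] [101] → 4 trucks.
Excess: 5 − 4 = 1.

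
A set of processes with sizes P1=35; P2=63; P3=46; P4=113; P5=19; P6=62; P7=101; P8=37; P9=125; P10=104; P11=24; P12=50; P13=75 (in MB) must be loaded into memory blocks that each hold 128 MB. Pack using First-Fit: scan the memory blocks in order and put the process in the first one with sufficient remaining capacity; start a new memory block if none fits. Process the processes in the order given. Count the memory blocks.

8 memory blocks

memory block 1: place P1 (35 MB), 93 MB left
memory block 1: place P2 (63 MB), 30 MB left
memory block 2: place P3 (46 MB), 82 MB left
memory block 3: place P4 (113 MB), 15 MB left
memory block 1: place P5 (19 MB), 11 MB left
memory block 2: place P6 (62 MB), 20 MB left
memory block 4: place P7 (101 MB), 27 MB left
memory block 5: place P8 (37 MB), 91 MB left
memory block 6: place P9 (125 MB), 3 MB left
memory block 7: place P10 (104 MB), 24 MB left
memory block 4: place P11 (24 MB), 3 MB left
memory block 5: place P12 (50 MB), 41 MB left
memory block 8: place P13 (75 MB), 53 MB left
Final memory blocks: [35,63,19] [46,62] [113] [101,24] [37,50] [125] [104] [75].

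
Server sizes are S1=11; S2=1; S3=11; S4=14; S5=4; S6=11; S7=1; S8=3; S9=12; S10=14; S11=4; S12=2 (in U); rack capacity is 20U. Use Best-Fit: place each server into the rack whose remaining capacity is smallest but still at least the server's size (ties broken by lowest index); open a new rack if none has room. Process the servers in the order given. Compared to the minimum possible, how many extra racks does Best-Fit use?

0

Best-Fit: [11,1,3,4] [11] [14,4,1] [11] [12] [14,2] → 6 racks.
6 servers exceed 10U (half the capacity), and no two of those can share a rack, so at least 6 racks are needed.
So 6 is already optimal.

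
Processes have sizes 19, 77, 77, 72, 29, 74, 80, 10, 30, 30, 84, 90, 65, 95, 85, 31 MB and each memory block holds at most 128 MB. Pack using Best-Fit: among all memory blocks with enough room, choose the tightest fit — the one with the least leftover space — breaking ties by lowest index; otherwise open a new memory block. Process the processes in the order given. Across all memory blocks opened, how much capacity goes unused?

memory block 1: place 19 MB, 109 MB left
memory block 1: place 77 MB, 32 MB left
memory block 2: place 77 MB, 51 MB left
memory block 3: place 72 MB, 56 MB left
memory block 1: place 29 MB, 3 MB left
memory block 4: place 74 MB, 54 MB left
memory block 5: place 80 MB, 48 MB left
memory block 5: place 10 MB, 38 MB left
memory block 5: place 30 MB, 8 MB left
memory block 2: place 30 MB, 21 MB left
memory block 6: place 84 MB, 44 MB left
memory block 7: place 90 MB, 38 MB left
memory block 8: place 65 MB, 63 MB left
memory block 9: place 95 MB, 33 MB left
memory block 10: place 85 MB, 43 MB left
memory block 9: place 31 MB, 2 MB left
10 memory blocks × 128 MB = 1280 MB; used 948 MB; unused 332 MB.

332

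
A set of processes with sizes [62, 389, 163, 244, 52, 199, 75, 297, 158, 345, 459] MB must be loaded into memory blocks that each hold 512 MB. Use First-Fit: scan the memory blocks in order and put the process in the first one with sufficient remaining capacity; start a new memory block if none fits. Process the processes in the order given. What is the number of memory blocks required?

5

memory block 1: place 62 MB, 450 MB left
memory block 1: place 389 MB, 61 MB left
memory block 2: place 163 MB, 349 MB left
memory block 2: place 244 MB, 105 MB left
memory block 1: place 52 MB, 9 MB left
memory block 3: place 199 MB, 313 MB left
memory block 2: place 75 MB, 30 MB left
memory block 3: place 297 MB, 16 MB left
memory block 4: place 158 MB, 354 MB left
memory block 4: place 345 MB, 9 MB left
memory block 5: place 459 MB, 53 MB left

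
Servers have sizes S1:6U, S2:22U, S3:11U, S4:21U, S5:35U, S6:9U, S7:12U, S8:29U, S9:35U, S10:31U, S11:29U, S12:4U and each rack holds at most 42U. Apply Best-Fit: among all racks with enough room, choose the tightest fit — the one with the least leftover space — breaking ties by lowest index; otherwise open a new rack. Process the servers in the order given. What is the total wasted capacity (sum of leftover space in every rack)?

50

S1 (6U) → rack 1 (remaining 36U)
S2 (22U) → rack 1 (remaining 14U)
S3 (11U) → rack 1 (remaining 3U)
S4 (21U) → rack 2 (remaining 21U)
S5 (35U) → rack 3 (remaining 7U)
S6 (9U) → rack 2 (remaining 12U)
S7 (12U) → rack 2 (remaining 0U)
S8 (29U) → rack 4 (remaining 13U)
S9 (35U) → rack 5 (remaining 7U)
S10 (31U) → rack 6 (remaining 11U)
S11 (29U) → rack 7 (remaining 13U)
S12 (4U) → rack 3 (remaining 3U)
7 racks × 42U = 294U; used 244U; unused 50U.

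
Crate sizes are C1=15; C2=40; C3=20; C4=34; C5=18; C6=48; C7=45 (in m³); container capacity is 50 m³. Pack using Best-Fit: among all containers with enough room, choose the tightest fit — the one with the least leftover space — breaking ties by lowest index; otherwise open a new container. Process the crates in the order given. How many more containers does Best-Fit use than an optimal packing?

Best-Fit: [15,20] [40] [34] [18] [48] [45] → 6 containers.
Total size 220 m³; any packing needs at least ⌈220/50⌉ = 5 containers.
An optimal packing achieves that bound: [48] [45] [40] [34,15] [20,18] → 5 containers.
Excess: 6 − 5 = 1.

1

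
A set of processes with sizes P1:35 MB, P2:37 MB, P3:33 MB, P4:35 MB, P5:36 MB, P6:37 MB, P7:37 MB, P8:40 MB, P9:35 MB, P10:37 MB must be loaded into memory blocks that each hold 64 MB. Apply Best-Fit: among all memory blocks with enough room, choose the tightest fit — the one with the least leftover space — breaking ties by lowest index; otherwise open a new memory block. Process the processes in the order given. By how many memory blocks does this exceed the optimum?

0

Best-Fit: [35] [37] [33] [35] [36] [37] [37] [40] [35] [37] → 10 memory blocks.
10 processes exceed 32 MB (half the capacity), and no two of those can share a memory block, so at least 10 memory blocks are needed.
So 10 is already optimal.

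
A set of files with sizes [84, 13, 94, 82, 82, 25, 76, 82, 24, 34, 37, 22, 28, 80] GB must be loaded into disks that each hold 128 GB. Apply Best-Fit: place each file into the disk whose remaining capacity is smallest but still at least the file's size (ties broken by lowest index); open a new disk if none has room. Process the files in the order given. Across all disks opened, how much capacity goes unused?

133

Put 84 GB in disk 1; 44 GB remain.
Put 13 GB in disk 1; 31 GB remain.
Put 94 GB in disk 2; 34 GB remain.
Put 82 GB in disk 3; 46 GB remain.
Put 82 GB in disk 4; 46 GB remain.
Put 25 GB in disk 1; 6 GB remain.
Put 76 GB in disk 5; 52 GB remain.
Put 82 GB in disk 6; 46 GB remain.
Put 24 GB in disk 2; 10 GB remain.
Put 34 GB in disk 3; 12 GB remain.
Put 37 GB in disk 4; 9 GB remain.
Put 22 GB in disk 6; 24 GB remain.
Put 28 GB in disk 5; 24 GB remain.
Put 80 GB in disk 7; 48 GB remain.
7 disks × 128 GB = 896 GB; used 763 GB; unused 133 GB.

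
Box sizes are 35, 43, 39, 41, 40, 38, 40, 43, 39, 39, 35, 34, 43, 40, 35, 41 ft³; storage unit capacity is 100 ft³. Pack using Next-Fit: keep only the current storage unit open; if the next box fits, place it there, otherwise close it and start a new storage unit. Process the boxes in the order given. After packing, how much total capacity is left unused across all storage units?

Put 35 ft³ in storage unit 1; 65 ft³ remain.
Put 43 ft³ in storage unit 1; 22 ft³ remain.
Put 39 ft³ in storage unit 2; 61 ft³ remain.
Put 41 ft³ in storage unit 2; 20 ft³ remain.
Put 40 ft³ in storage unit 3; 60 ft³ remain.
Put 38 ft³ in storage unit 3; 22 ft³ remain.
Put 40 ft³ in storage unit 4; 60 ft³ remain.
Put 43 ft³ in storage unit 4; 17 ft³ remain.
Put 39 ft³ in storage unit 5; 61 ft³ remain.
Put 39 ft³ in storage unit 5; 22 ft³ remain.
Put 35 ft³ in storage unit 6; 65 ft³ remain.
Put 34 ft³ in storage unit 6; 31 ft³ remain.
Put 43 ft³ in storage unit 7; 57 ft³ remain.
Put 40 ft³ in storage unit 7; 17 ft³ remain.
Put 35 ft³ in storage unit 8; 65 ft³ remain.
Put 41 ft³ in storage unit 8; 24 ft³ remain.
8 storage units × 100 ft³ = 800 ft³; used 625 ft³; unused 175 ft³.

175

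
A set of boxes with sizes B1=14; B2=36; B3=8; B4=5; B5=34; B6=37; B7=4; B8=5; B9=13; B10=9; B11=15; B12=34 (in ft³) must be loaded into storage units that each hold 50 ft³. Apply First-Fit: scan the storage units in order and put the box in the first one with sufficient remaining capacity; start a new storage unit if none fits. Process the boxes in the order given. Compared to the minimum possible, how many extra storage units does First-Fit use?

0

First-Fit: [14,36] [8,5,34] [37,4,5] [13,9,15] [34] → 5 storage units.
Total size 214 ft³; any packing needs at least ⌈214/50⌉ = 5 storage units.
So 5 is already optimal.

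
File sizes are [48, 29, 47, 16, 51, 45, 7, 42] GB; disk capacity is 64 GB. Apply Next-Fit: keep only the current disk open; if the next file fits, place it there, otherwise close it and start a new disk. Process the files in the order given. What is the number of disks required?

Put 48 GB in disk 1; 16 GB remain.
Put 29 GB in disk 2; 35 GB remain.
Put 47 GB in disk 3; 17 GB remain.
Put 16 GB in disk 3; 1 GB remain.
Put 51 GB in disk 4; 13 GB remain.
Put 45 GB in disk 5; 19 GB remain.
Put 7 GB in disk 5; 12 GB remain.
Put 42 GB in disk 6; 22 GB remain.
Final disks: [48] [29] [47,16] [51] [45,7] [42].

6 disks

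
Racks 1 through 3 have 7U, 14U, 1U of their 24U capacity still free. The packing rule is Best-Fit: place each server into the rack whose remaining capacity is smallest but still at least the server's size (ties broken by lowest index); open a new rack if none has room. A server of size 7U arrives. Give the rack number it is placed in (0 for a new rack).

1

Racks with room: rack 1 (7U), rack 2 (14U).
Tightest fit is rack 1 with 7U free.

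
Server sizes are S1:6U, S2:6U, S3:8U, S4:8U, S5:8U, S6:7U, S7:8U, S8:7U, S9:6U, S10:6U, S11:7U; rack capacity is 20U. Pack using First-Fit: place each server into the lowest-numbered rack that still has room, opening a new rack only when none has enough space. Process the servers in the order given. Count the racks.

5

S1 (6U) → rack 1 (remaining 14U)
S2 (6U) → rack 1 (remaining 8U)
S3 (8U) → rack 1 (remaining 0U)
S4 (8U) → rack 2 (remaining 12U)
S5 (8U) → rack 2 (remaining 4U)
S6 (7U) → rack 3 (remaining 13U)
S7 (8U) → rack 3 (remaining 5U)
S8 (7U) → rack 4 (remaining 13U)
S9 (6U) → rack 4 (remaining 7U)
S10 (6U) → rack 4 (remaining 1U)
S11 (7U) → rack 5 (remaining 13U)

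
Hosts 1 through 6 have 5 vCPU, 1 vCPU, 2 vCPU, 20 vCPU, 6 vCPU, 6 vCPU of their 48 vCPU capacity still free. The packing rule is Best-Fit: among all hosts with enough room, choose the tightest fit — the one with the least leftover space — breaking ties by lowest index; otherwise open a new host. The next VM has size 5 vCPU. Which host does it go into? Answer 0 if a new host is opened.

Hosts with room: host 1 (5 vCPU), host 4 (20 vCPU), host 5 (6 vCPU), host 6 (6 vCPU).
Tightest fit is host 1 with 5 vCPU free.

1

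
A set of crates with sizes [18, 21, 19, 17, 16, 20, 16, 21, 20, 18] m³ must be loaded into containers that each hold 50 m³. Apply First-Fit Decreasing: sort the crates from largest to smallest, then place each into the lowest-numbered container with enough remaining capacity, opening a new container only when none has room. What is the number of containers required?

5

Sorted descending: 21, 21, 20, 20, 19, 18, 18, 17, 16, 16.
container 1: place 21 m³, 29 m³ left
container 1: place 21 m³, 8 m³ left
container 2: place 20 m³, 30 m³ left
container 2: place 20 m³, 10 m³ left
container 3: place 19 m³, 31 m³ left
container 3: place 18 m³, 13 m³ left
container 4: place 18 m³, 32 m³ left
container 4: place 17 m³, 15 m³ left
container 5: place 16 m³, 34 m³ left
container 5: place 16 m³, 18 m³ left
Final containers: [21,21] [20,20] [19,18] [18,17] [16,16].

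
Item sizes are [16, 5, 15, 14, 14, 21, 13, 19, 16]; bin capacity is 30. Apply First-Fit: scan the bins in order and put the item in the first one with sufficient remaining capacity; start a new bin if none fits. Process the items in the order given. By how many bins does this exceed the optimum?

First-Fit: [16,5] [15,14] [14,13] [21] [19] [16] → 6 bins.
Total size 133; any packing needs at least ⌈133/30⌉ = 5 bins.
An optimal packing achieves that bound: [21,5] [19] [16,14] [16,14] [15,13] → 5 bins.
Excess: 6 − 5 = 1.

1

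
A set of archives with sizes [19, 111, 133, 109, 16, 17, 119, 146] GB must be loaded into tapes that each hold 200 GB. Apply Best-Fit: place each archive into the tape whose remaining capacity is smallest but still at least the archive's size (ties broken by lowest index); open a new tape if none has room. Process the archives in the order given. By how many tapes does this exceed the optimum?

Best-Fit: [19,111] [133,16,17] [109] [119] [146] → 5 tapes.
5 archives exceed 100 GB (half the capacity), and no two of those can share a tape, so at least 5 tapes are needed.
So 5 is already optimal.

0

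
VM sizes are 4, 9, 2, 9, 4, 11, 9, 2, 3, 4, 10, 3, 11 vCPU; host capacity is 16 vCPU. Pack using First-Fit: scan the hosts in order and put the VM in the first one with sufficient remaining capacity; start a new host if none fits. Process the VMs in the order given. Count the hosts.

6

4 vCPU → host 1 (remaining 12 vCPU)
9 vCPU → host 1 (remaining 3 vCPU)
2 vCPU → host 1 (remaining 1 vCPU)
9 vCPU → host 2 (remaining 7 vCPU)
4 vCPU → host 2 (remaining 3 vCPU)
11 vCPU → host 3 (remaining 5 vCPU)
9 vCPU → host 4 (remaining 7 vCPU)
2 vCPU → host 2 (remaining 1 vCPU)
3 vCPU → host 3 (remaining 2 vCPU)
4 vCPU → host 4 (remaining 3 vCPU)
10 vCPU → host 5 (remaining 6 vCPU)
3 vCPU → host 4 (remaining 0 vCPU)
11 vCPU → host 6 (remaining 5 vCPU)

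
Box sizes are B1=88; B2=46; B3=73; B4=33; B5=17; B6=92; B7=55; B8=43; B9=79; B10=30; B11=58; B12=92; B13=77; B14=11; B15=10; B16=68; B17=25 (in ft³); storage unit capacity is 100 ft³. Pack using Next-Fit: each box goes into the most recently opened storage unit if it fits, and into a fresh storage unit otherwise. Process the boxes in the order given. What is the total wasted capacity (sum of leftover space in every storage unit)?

Put B1 (88 ft³) in storage unit 1; 12 ft³ remain.
Put B2 (46 ft³) in storage unit 2; 54 ft³ remain.
Put B3 (73 ft³) in storage unit 3; 27 ft³ remain.
Put B4 (33 ft³) in storage unit 4; 67 ft³ remain.
Put B5 (17 ft³) in storage unit 4; 50 ft³ remain.
Put B6 (92 ft³) in storage unit 5; 8 ft³ remain.
Put B7 (55 ft³) in storage unit 6; 45 ft³ remain.
Put B8 (43 ft³) in storage unit 6; 2 ft³ remain.
Put B9 (79 ft³) in storage unit 7; 21 ft³ remain.
Put B10 (30 ft³) in storage unit 8; 70 ft³ remain.
Put B11 (58 ft³) in storage unit 8; 12 ft³ remain.
Put B12 (92 ft³) in storage unit 9; 8 ft³ remain.
Put B13 (77 ft³) in storage unit 10; 23 ft³ remain.
Put B14 (11 ft³) in storage unit 10; 12 ft³ remain.
Put B15 (10 ft³) in storage unit 10; 2 ft³ remain.
Put B16 (68 ft³) in storage unit 11; 32 ft³ remain.
Put B17 (25 ft³) in storage unit 11; 7 ft³ remain.
11 storage units × 100 ft³ = 1100 ft³; used 897 ft³; unused 203 ft³.

203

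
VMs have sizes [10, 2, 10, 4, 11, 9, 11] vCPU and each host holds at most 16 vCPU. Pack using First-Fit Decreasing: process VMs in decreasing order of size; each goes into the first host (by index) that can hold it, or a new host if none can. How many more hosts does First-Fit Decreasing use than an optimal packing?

First-Fit Decreasing: [11,4] [11,2] [10] [10] [9] → 5 hosts.
5 VMs exceed 8 vCPU (half the capacity), and no two of those can share a host, so at least 5 hosts are needed.
So 5 is already optimal.

0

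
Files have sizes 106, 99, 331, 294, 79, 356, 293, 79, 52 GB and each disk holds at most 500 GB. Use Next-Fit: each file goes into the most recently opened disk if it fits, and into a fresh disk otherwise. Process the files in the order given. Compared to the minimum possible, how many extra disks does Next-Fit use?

1

Next-Fit: [106,99] [331] [294,79] [356] [293,79,52] → 5 disks.
Total size 1689 GB; any packing needs at least ⌈1689/500⌉ = 4 disks.
An optimal packing achieves that bound: [356,106] [331,99,52] [294,79,79] [293] → 4 disks.
Excess: 5 − 4 = 1.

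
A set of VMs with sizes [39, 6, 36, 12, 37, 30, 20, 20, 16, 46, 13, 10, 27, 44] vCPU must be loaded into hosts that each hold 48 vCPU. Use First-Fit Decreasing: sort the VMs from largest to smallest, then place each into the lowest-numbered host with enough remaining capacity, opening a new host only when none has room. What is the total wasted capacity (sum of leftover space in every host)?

28

Sorted descending: 46, 44, 39, 37, 36, 30, 27, 20, 20, 16, 13, 12, 10, 6.
host 1: place 46 vCPU, 2 vCPU left
host 2: place 44 vCPU, 4 vCPU left
host 3: place 39 vCPU, 9 vCPU left
host 4: place 37 vCPU, 11 vCPU left
host 5: place 36 vCPU, 12 vCPU left
host 6: place 30 vCPU, 18 vCPU left
host 7: place 27 vCPU, 21 vCPU left
host 7: place 20 vCPU, 1 vCPU left
host 8: place 20 vCPU, 28 vCPU left
host 6: place 16 vCPU, 2 vCPU left
host 8: place 13 vCPU, 15 vCPU left
host 5: place 12 vCPU, 0 vCPU left
host 4: place 10 vCPU, 1 vCPU left
host 3: place 6 vCPU, 3 vCPU left
8 hosts × 48 vCPU = 384 vCPU; used 356 vCPU; unused 28 vCPU.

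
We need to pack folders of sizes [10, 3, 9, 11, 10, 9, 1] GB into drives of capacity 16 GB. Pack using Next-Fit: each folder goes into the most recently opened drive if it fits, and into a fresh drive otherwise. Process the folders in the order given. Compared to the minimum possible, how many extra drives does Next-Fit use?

Next-Fit: [10,3] [9] [11] [10] [9,1] → 5 drives.
5 folders exceed 8 GB (half the capacity), and no two of those can share a drive, so at least 5 drives are needed.
So 5 is already optimal.

0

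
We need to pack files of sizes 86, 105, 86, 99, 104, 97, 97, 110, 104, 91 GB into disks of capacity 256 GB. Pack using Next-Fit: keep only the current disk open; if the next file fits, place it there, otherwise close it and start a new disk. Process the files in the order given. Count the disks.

Put 86 GB in disk 1; 170 GB remain.
Put 105 GB in disk 1; 65 GB remain.
Put 86 GB in disk 2; 170 GB remain.
Put 99 GB in disk 2; 71 GB remain.
Put 104 GB in disk 3; 152 GB remain.
Put 97 GB in disk 3; 55 GB remain.
Put 97 GB in disk 4; 159 GB remain.
Put 110 GB in disk 4; 49 GB remain.
Put 104 GB in disk 5; 152 GB remain.
Put 91 GB in disk 5; 61 GB remain.
Final disks: [86,105] [86,99] [104,97] [97,110] [104,91].

5 disks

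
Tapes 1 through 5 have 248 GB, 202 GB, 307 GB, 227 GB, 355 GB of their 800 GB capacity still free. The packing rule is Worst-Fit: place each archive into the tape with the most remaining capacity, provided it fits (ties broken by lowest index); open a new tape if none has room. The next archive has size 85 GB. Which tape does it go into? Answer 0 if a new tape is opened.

5

Tapes with room: tape 1 (248 GB), tape 2 (202 GB), tape 3 (307 GB), tape 4 (227 GB), tape 5 (355 GB).
Most room is tape 5 with 355 GB free.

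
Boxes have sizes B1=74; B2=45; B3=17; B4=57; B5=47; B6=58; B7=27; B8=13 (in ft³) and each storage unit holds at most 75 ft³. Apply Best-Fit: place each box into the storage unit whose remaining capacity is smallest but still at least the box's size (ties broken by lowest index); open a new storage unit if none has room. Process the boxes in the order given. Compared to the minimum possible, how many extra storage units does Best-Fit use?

0

Best-Fit: [74] [45,17,13] [57] [47,27] [58] → 5 storage units.
Total size 338 ft³; any packing needs at least ⌈338/75⌉ = 5 storage units.
So 5 is already optimal.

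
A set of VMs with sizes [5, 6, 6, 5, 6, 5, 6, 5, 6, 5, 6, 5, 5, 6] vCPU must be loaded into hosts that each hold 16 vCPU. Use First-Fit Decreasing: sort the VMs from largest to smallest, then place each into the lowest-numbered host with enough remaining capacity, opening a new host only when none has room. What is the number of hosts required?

Sorted descending: 6, 6, 6, 6, 6, 6, 6, 5, 5, 5, 5, 5, 5, 5.
6 vCPU → host 1 (remaining 10 vCPU)
6 vCPU → host 1 (remaining 4 vCPU)
6 vCPU → host 2 (remaining 10 vCPU)
6 vCPU → host 2 (remaining 4 vCPU)
6 vCPU → host 3 (remaining 10 vCPU)
6 vCPU → host 3 (remaining 4 vCPU)
6 vCPU → host 4 (remaining 10 vCPU)
5 vCPU → host 4 (remaining 5 vCPU)
5 vCPU → host 4 (remaining 0 vCPU)
5 vCPU → host 5 (remaining 11 vCPU)
5 vCPU → host 5 (remaining 6 vCPU)
5 vCPU → host 5 (remaining 1 vCPU)
5 vCPU → host 6 (remaining 11 vCPU)
5 vCPU → host 6 (remaining 6 vCPU)
Final hosts: [6,6] [6,6] [6,6] [6,5,5] [5,5,5] [5,5].

6 hosts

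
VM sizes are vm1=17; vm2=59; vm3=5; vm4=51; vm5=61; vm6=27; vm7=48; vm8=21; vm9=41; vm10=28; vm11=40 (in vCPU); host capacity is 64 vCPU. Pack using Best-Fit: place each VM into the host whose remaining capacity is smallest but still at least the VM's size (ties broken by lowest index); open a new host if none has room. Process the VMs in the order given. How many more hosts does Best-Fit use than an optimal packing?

1

Best-Fit: [17,27] [59,5] [51] [61] [48] [21,41] [28] [40] → 8 hosts.
Total size 398 vCPU; any packing needs at least ⌈398/64⌉ = 7 hosts.
An optimal packing achieves that bound: [61] [59,5] [51] [48] [41,21] [40,17] [28,27] → 7 hosts.
Excess: 8 − 7 = 1.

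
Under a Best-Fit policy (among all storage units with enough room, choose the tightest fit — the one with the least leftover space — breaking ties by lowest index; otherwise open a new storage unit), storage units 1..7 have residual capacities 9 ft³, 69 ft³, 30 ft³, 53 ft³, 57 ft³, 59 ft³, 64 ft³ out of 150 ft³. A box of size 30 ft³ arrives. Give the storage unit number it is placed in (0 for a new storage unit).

Storage units with room: storage unit 2 (69 ft³), storage unit 3 (30 ft³), storage unit 4 (53 ft³), storage unit 5 (57 ft³), storage unit 6 (59 ft³), storage unit 7 (64 ft³).
Tightest fit is storage unit 3 with 30 ft³ free.

3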